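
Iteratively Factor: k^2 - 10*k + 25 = (k - 5)*(k - 5)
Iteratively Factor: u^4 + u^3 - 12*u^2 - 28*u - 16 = (u + 2)*(u^3 - u^2 - 10*u - 8) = (u + 2)^2*(u^2 - 3*u - 4) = (u + 1)*(u + 2)^2*(u - 4)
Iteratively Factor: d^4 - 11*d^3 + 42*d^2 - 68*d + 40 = (d - 2)*(d^3 - 9*d^2 + 24*d - 20) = (d - 5)*(d - 2)*(d^2 - 4*d + 4) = (d - 5)*(d - 2)^2*(d - 2)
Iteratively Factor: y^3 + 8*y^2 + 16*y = (y + 4)*(y^2 + 4*y) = y*(y + 4)*(y + 4)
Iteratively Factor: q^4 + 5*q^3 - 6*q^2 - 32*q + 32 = (q - 2)*(q^3 + 7*q^2 + 8*q - 16) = (q - 2)*(q - 1)*(q^2 + 8*q + 16) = (q - 2)*(q - 1)*(q + 4)*(q + 4)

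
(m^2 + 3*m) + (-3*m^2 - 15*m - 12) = -2*m^2 - 12*m - 12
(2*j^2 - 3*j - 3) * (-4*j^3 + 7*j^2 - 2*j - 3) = -8*j^5 + 26*j^4 - 13*j^3 - 21*j^2 + 15*j + 9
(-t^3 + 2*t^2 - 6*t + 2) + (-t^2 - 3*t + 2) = -t^3 + t^2 - 9*t + 4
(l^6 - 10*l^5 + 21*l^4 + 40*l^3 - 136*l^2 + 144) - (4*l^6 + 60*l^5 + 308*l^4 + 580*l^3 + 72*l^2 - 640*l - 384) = -3*l^6 - 70*l^5 - 287*l^4 - 540*l^3 - 208*l^2 + 640*l + 528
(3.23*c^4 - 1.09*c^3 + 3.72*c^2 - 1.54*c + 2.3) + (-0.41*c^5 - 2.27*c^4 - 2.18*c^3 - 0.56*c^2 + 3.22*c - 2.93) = -0.41*c^5 + 0.96*c^4 - 3.27*c^3 + 3.16*c^2 + 1.68*c - 0.63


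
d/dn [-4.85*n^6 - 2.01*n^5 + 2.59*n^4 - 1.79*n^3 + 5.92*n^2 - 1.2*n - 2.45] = -29.1*n^5 - 10.05*n^4 + 10.36*n^3 - 5.37*n^2 + 11.84*n - 1.2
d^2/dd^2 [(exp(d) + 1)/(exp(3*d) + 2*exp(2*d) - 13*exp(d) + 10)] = (4*exp(6*d) + 15*exp(5*d) + 78*exp(4*d) - 114*exp(3*d) - 288*exp(2*d) + 219*exp(d) + 230)*exp(d)/(exp(9*d) + 6*exp(8*d) - 27*exp(7*d) - 118*exp(6*d) + 471*exp(5*d) + 354*exp(4*d) - 3457*exp(3*d) + 5670*exp(2*d) - 3900*exp(d) + 1000)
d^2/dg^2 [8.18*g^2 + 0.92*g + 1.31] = 16.3600000000000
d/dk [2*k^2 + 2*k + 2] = 4*k + 2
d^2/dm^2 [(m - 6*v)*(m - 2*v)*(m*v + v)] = 2*v*(3*m - 8*v + 1)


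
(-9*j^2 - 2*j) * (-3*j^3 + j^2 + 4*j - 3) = 27*j^5 - 3*j^4 - 38*j^3 + 19*j^2 + 6*j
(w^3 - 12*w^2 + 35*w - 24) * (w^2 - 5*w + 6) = w^5 - 17*w^4 + 101*w^3 - 271*w^2 + 330*w - 144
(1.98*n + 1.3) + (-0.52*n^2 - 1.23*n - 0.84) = -0.52*n^2 + 0.75*n + 0.46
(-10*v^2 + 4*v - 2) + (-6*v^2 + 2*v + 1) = -16*v^2 + 6*v - 1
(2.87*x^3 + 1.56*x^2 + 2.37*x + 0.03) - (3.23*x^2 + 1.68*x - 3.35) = 2.87*x^3 - 1.67*x^2 + 0.69*x + 3.38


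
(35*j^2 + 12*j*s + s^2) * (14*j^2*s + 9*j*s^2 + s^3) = 490*j^4*s + 483*j^3*s^2 + 157*j^2*s^3 + 21*j*s^4 + s^5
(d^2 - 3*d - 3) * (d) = d^3 - 3*d^2 - 3*d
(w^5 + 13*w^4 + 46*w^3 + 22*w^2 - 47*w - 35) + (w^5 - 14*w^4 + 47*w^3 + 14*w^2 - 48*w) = 2*w^5 - w^4 + 93*w^3 + 36*w^2 - 95*w - 35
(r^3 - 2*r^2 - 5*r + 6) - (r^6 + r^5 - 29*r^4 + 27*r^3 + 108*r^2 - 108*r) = -r^6 - r^5 + 29*r^4 - 26*r^3 - 110*r^2 + 103*r + 6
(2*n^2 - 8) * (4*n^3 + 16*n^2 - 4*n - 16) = 8*n^5 + 32*n^4 - 40*n^3 - 160*n^2 + 32*n + 128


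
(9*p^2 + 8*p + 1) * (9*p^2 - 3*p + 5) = 81*p^4 + 45*p^3 + 30*p^2 + 37*p + 5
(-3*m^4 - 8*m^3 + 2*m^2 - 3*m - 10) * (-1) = 3*m^4 + 8*m^3 - 2*m^2 + 3*m + 10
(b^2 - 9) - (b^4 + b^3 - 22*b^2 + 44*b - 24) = -b^4 - b^3 + 23*b^2 - 44*b + 15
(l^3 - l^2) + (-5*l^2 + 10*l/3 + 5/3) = l^3 - 6*l^2 + 10*l/3 + 5/3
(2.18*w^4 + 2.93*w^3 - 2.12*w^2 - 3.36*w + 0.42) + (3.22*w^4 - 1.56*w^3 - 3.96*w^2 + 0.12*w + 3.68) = 5.4*w^4 + 1.37*w^3 - 6.08*w^2 - 3.24*w + 4.1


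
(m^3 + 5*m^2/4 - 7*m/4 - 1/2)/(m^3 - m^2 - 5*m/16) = 4*(m^2 + m - 2)/(m*(4*m - 5))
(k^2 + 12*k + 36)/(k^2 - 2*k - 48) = (k + 6)/(k - 8)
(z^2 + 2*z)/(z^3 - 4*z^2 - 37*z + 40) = z*(z + 2)/(z^3 - 4*z^2 - 37*z + 40)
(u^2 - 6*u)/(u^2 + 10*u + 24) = u*(u - 6)/(u^2 + 10*u + 24)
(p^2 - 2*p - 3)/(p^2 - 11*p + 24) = (p + 1)/(p - 8)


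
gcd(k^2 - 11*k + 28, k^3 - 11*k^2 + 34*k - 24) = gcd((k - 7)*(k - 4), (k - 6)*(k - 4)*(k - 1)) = k - 4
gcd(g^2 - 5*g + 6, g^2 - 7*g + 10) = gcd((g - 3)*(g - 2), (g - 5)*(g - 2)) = g - 2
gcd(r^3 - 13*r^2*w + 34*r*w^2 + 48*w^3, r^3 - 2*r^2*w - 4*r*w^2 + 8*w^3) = 1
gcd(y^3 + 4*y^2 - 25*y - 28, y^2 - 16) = y - 4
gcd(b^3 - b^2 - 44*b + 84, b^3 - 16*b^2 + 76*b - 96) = b^2 - 8*b + 12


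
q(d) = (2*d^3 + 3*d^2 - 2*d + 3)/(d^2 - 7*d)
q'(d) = (7 - 2*d)*(2*d^3 + 3*d^2 - 2*d + 3)/(d^2 - 7*d)^2 + (6*d^2 + 6*d - 2)/(d^2 - 7*d) = (2*d^4 - 28*d^3 - 19*d^2 - 6*d + 21)/(d^2*(d^2 - 14*d + 49))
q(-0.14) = 3.33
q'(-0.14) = 21.56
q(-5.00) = -2.70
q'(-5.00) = 1.20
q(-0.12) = 3.84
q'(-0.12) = 29.45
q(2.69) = -5.02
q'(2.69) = -4.26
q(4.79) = -26.64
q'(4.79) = -22.02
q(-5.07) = -2.78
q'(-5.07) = 1.21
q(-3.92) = -1.48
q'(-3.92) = 1.04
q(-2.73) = -0.37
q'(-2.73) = 0.82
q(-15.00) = -18.31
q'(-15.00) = 1.76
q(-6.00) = -3.96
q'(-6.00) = 1.32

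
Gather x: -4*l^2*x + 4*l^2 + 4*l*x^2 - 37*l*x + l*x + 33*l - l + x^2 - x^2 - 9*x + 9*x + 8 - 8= 4*l^2 + 4*l*x^2 + 32*l + x*(-4*l^2 - 36*l)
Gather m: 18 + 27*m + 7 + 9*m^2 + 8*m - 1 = 9*m^2 + 35*m + 24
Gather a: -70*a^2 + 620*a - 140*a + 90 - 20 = -70*a^2 + 480*a + 70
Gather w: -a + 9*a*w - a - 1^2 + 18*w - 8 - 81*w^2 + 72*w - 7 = -2*a - 81*w^2 + w*(9*a + 90) - 16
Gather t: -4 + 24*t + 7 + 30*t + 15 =54*t + 18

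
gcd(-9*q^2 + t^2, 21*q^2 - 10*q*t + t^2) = 3*q - t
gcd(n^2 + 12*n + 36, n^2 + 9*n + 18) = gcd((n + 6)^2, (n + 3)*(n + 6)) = n + 6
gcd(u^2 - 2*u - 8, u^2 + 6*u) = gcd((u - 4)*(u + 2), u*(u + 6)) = 1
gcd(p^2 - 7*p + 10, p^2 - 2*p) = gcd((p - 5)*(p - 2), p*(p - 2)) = p - 2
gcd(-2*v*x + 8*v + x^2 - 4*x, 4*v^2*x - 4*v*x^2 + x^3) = -2*v + x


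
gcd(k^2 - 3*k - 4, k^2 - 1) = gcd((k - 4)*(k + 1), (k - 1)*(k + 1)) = k + 1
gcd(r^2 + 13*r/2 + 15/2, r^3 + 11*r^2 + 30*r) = r + 5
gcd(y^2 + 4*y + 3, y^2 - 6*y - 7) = y + 1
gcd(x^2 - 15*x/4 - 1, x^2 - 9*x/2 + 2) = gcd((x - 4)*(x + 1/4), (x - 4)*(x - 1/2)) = x - 4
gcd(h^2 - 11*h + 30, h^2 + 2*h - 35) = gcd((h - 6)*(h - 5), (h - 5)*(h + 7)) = h - 5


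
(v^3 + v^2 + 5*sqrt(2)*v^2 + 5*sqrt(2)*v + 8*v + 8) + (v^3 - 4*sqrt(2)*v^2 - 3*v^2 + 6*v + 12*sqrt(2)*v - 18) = 2*v^3 - 2*v^2 + sqrt(2)*v^2 + 14*v + 17*sqrt(2)*v - 10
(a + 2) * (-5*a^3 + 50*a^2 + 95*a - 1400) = -5*a^4 + 40*a^3 + 195*a^2 - 1210*a - 2800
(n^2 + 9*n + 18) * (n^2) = n^4 + 9*n^3 + 18*n^2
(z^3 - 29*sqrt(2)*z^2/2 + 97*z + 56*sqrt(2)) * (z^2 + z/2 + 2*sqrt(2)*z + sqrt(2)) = z^5 - 25*sqrt(2)*z^4/2 + z^4/2 - 25*sqrt(2)*z^3/4 + 39*z^3 + 39*z^2/2 + 250*sqrt(2)*z^2 + 125*sqrt(2)*z + 224*z + 112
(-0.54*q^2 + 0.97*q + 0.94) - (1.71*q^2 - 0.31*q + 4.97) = -2.25*q^2 + 1.28*q - 4.03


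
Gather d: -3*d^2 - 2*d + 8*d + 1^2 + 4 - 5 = -3*d^2 + 6*d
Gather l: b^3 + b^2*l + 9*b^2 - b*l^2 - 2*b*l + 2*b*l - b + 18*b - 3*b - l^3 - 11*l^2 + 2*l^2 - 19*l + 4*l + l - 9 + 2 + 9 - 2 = b^3 + 9*b^2 + 14*b - l^3 + l^2*(-b - 9) + l*(b^2 - 14)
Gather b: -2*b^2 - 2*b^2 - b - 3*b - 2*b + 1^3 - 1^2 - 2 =-4*b^2 - 6*b - 2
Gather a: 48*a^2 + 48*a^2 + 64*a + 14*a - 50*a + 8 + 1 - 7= 96*a^2 + 28*a + 2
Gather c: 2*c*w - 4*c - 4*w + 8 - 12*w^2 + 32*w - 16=c*(2*w - 4) - 12*w^2 + 28*w - 8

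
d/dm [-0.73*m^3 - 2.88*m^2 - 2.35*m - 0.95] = -2.19*m^2 - 5.76*m - 2.35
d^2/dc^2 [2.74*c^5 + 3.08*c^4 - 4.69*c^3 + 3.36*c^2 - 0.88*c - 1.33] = 54.8*c^3 + 36.96*c^2 - 28.14*c + 6.72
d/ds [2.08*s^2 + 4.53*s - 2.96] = 4.16*s + 4.53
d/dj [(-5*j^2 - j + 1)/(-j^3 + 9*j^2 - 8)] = (-3*j*(j - 6)*(5*j^2 + j - 1) + (10*j + 1)*(j^3 - 9*j^2 + 8))/(j^3 - 9*j^2 + 8)^2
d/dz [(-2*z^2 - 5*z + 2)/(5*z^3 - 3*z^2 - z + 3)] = (10*z^4 + 50*z^3 - 43*z^2 - 13)/(25*z^6 - 30*z^5 - z^4 + 36*z^3 - 17*z^2 - 6*z + 9)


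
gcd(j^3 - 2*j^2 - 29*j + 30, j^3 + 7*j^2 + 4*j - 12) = j - 1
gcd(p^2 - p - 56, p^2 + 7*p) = p + 7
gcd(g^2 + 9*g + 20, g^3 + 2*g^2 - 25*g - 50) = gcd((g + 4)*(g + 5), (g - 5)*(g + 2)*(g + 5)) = g + 5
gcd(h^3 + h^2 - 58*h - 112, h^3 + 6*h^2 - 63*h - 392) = h^2 - h - 56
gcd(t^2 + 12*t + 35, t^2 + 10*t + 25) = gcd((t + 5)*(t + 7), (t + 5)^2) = t + 5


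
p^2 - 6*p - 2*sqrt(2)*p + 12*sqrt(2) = (p - 6)*(p - 2*sqrt(2))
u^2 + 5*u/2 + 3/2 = (u + 1)*(u + 3/2)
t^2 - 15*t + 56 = (t - 8)*(t - 7)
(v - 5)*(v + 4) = v^2 - v - 20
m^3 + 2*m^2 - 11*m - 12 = (m - 3)*(m + 1)*(m + 4)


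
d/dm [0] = 0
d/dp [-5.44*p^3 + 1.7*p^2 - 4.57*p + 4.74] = -16.32*p^2 + 3.4*p - 4.57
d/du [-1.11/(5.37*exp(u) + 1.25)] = 5.9607*exp(u)/(5.37*exp(u) + 1.25)^2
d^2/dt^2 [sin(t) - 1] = -sin(t)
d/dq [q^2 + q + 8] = 2*q + 1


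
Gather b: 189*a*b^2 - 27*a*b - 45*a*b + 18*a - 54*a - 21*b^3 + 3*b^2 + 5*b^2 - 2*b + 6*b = -36*a - 21*b^3 + b^2*(189*a + 8) + b*(4 - 72*a)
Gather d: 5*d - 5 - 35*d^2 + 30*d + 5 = -35*d^2 + 35*d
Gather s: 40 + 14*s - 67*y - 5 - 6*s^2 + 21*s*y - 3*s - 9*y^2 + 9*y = -6*s^2 + s*(21*y + 11) - 9*y^2 - 58*y + 35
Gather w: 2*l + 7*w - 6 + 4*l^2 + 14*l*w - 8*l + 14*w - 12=4*l^2 - 6*l + w*(14*l + 21) - 18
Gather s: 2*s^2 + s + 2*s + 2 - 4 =2*s^2 + 3*s - 2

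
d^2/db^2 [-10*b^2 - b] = -20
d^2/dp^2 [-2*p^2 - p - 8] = -4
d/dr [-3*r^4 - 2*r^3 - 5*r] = -12*r^3 - 6*r^2 - 5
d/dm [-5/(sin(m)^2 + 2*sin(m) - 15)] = 10*(sin(m) + 1)*cos(m)/(sin(m)^2 + 2*sin(m) - 15)^2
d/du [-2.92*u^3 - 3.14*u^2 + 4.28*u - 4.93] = -8.76*u^2 - 6.28*u + 4.28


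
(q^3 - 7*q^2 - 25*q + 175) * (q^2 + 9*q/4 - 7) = q^5 - 19*q^4/4 - 191*q^3/4 + 671*q^2/4 + 2275*q/4 - 1225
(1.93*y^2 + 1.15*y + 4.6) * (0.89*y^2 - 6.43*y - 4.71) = 1.7177*y^4 - 11.3864*y^3 - 12.3908*y^2 - 34.9945*y - 21.666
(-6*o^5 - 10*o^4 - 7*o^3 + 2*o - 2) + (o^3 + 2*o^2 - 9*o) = -6*o^5 - 10*o^4 - 6*o^3 + 2*o^2 - 7*o - 2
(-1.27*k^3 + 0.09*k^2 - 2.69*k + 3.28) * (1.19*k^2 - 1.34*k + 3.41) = -1.5113*k^5 + 1.8089*k^4 - 7.6524*k^3 + 7.8147*k^2 - 13.5681*k + 11.1848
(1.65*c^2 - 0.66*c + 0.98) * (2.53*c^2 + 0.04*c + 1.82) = 4.1745*c^4 - 1.6038*c^3 + 5.456*c^2 - 1.162*c + 1.7836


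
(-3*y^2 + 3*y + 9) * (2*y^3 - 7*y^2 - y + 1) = -6*y^5 + 27*y^4 - 69*y^2 - 6*y + 9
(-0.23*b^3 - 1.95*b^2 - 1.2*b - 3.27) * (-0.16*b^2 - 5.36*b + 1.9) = 0.0368*b^5 + 1.5448*b^4 + 10.207*b^3 + 3.2502*b^2 + 15.2472*b - 6.213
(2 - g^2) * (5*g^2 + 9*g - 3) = -5*g^4 - 9*g^3 + 13*g^2 + 18*g - 6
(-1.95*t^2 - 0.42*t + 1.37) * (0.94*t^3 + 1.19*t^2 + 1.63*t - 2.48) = -1.833*t^5 - 2.7153*t^4 - 2.3905*t^3 + 5.7817*t^2 + 3.2747*t - 3.3976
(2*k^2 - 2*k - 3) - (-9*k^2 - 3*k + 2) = 11*k^2 + k - 5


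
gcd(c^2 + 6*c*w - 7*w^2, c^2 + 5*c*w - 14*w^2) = c + 7*w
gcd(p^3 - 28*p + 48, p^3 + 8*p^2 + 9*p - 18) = p + 6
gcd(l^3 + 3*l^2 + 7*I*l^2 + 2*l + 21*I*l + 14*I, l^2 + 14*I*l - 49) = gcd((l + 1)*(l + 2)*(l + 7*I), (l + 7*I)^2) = l + 7*I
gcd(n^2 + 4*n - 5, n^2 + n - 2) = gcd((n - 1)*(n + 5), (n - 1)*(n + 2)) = n - 1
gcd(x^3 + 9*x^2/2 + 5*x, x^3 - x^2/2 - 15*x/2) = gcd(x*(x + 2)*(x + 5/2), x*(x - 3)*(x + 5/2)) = x^2 + 5*x/2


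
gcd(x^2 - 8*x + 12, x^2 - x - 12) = 1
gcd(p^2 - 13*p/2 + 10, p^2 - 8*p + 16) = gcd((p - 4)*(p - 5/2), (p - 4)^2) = p - 4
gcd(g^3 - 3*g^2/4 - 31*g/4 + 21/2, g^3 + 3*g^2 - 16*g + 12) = g - 2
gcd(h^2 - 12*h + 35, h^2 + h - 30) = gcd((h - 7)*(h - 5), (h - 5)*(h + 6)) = h - 5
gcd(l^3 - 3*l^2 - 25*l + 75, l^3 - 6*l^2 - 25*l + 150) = l^2 - 25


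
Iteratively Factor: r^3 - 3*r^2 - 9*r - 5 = (r - 5)*(r^2 + 2*r + 1) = (r - 5)*(r + 1)*(r + 1)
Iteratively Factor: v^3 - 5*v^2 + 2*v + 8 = (v - 2)*(v^2 - 3*v - 4) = (v - 4)*(v - 2)*(v + 1)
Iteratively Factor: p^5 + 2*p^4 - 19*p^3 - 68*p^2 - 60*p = (p + 2)*(p^4 - 19*p^2 - 30*p) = (p + 2)^2*(p^3 - 2*p^2 - 15*p) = p*(p + 2)^2*(p^2 - 2*p - 15) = p*(p - 5)*(p + 2)^2*(p + 3)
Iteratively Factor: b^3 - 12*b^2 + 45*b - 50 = (b - 5)*(b^2 - 7*b + 10) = (b - 5)^2*(b - 2)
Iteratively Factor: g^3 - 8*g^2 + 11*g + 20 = (g - 4)*(g^2 - 4*g - 5) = (g - 4)*(g + 1)*(g - 5)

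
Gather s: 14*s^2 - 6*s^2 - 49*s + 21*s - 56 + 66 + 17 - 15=8*s^2 - 28*s + 12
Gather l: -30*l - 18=-30*l - 18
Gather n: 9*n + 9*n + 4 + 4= 18*n + 8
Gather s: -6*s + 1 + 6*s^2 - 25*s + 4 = 6*s^2 - 31*s + 5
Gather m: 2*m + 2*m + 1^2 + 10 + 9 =4*m + 20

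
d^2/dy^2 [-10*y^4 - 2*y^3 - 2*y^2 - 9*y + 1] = -120*y^2 - 12*y - 4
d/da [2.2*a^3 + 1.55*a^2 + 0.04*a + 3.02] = 6.6*a^2 + 3.1*a + 0.04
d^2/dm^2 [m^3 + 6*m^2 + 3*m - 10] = 6*m + 12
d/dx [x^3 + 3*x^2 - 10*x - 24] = 3*x^2 + 6*x - 10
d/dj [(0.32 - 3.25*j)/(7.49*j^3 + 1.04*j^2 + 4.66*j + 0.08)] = (48.685*j^3 - 3.8104*j^2 - 0.6656*j - 1.7512)/(56.1001*j^6 + 15.5792*j^5 + 70.8884*j^4 + 10.8912*j^3 + 21.882*j^2 + 0.7456*j + 0.0064)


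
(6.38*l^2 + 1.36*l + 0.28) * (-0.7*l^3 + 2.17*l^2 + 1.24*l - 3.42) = -4.466*l^5 + 12.8926*l^4 + 10.6664*l^3 - 19.5256*l^2 - 4.304*l - 0.9576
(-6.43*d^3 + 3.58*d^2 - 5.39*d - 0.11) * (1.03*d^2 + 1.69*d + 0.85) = -6.6229*d^5 - 7.1793*d^4 - 4.967*d^3 - 6.1794*d^2 - 4.7674*d - 0.0935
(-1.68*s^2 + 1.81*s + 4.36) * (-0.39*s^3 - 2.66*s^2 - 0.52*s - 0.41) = 0.6552*s^5 + 3.7629*s^4 - 5.6414*s^3 - 11.85*s^2 - 3.0093*s - 1.7876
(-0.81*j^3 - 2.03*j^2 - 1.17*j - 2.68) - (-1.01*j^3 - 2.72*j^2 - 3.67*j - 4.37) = 0.2*j^3 + 0.69*j^2 + 2.5*j + 1.69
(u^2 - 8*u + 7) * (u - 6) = u^3 - 14*u^2 + 55*u - 42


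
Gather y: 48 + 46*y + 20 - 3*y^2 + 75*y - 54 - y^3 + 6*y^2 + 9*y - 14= -y^3 + 3*y^2 + 130*y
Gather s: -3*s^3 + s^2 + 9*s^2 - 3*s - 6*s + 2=-3*s^3 + 10*s^2 - 9*s + 2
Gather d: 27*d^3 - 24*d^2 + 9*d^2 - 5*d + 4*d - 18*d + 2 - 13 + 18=27*d^3 - 15*d^2 - 19*d + 7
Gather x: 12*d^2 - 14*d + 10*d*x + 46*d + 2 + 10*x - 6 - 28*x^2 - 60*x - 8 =12*d^2 + 32*d - 28*x^2 + x*(10*d - 50) - 12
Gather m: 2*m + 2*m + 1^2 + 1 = 4*m + 2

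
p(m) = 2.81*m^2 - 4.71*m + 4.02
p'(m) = 5.62*m - 4.71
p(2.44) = 9.26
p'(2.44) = 9.00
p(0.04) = 3.84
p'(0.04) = -4.49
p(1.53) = 3.39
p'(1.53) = 3.89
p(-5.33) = 108.95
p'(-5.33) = -34.66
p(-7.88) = 215.62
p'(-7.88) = -49.00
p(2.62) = 10.97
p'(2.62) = 10.01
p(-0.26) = 5.43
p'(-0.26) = -6.17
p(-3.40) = 52.52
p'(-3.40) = -23.82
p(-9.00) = 274.02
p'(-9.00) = -55.29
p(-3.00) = 43.44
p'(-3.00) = -21.57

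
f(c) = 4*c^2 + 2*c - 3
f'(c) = 8*c + 2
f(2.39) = 24.63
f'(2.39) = 21.12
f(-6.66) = 161.10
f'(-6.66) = -51.28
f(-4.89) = 82.87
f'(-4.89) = -37.12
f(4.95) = 104.91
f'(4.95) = 41.60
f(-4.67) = 74.90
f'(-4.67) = -35.36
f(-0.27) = -3.25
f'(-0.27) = -0.16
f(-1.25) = 0.75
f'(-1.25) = -8.00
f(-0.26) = -3.25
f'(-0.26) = -0.08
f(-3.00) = 27.00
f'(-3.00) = -22.00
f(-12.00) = 549.00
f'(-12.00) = -94.00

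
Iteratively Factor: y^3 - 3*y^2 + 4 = (y + 1)*(y^2 - 4*y + 4) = (y - 2)*(y + 1)*(y - 2)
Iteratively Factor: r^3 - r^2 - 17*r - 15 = (r + 3)*(r^2 - 4*r - 5) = (r + 1)*(r + 3)*(r - 5)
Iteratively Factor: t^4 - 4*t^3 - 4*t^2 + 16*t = (t)*(t^3 - 4*t^2 - 4*t + 16) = t*(t - 2)*(t^2 - 2*t - 8) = t*(t - 2)*(t + 2)*(t - 4)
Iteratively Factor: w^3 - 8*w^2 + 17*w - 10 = (w - 2)*(w^2 - 6*w + 5) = (w - 5)*(w - 2)*(w - 1)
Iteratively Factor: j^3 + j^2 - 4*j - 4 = (j + 2)*(j^2 - j - 2) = (j + 1)*(j + 2)*(j - 2)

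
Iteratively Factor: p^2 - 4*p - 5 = (p + 1)*(p - 5)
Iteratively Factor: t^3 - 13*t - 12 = (t + 1)*(t^2 - t - 12) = (t - 4)*(t + 1)*(t + 3)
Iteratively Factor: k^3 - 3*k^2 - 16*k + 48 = (k - 3)*(k^2 - 16) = (k - 3)*(k + 4)*(k - 4)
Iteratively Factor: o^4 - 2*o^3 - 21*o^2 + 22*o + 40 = (o + 4)*(o^3 - 6*o^2 + 3*o + 10) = (o - 2)*(o + 4)*(o^2 - 4*o - 5) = (o - 5)*(o - 2)*(o + 4)*(o + 1)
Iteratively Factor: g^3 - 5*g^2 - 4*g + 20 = (g - 5)*(g^2 - 4) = (g - 5)*(g - 2)*(g + 2)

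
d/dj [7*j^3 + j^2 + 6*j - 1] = 21*j^2 + 2*j + 6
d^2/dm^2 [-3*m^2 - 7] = -6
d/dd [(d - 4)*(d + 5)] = 2*d + 1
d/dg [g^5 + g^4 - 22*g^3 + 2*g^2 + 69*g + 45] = 5*g^4 + 4*g^3 - 66*g^2 + 4*g + 69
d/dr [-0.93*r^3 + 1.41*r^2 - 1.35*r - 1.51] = -2.79*r^2 + 2.82*r - 1.35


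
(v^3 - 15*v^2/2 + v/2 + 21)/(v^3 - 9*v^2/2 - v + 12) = (v - 7)/(v - 4)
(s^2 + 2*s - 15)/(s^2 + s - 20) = (s - 3)/(s - 4)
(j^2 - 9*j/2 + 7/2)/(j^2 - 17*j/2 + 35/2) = (j - 1)/(j - 5)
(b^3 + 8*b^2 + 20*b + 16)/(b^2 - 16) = (b^2 + 4*b + 4)/(b - 4)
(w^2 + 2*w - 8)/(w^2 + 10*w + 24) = (w - 2)/(w + 6)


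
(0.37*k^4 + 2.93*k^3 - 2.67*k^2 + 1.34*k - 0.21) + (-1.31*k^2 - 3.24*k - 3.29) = 0.37*k^4 + 2.93*k^3 - 3.98*k^2 - 1.9*k - 3.5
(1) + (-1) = 0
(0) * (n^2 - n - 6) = 0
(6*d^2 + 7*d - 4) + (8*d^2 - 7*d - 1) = 14*d^2 - 5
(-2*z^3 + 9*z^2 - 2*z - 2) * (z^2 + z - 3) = -2*z^5 + 7*z^4 + 13*z^3 - 31*z^2 + 4*z + 6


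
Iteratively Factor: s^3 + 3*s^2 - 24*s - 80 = (s - 5)*(s^2 + 8*s + 16) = (s - 5)*(s + 4)*(s + 4)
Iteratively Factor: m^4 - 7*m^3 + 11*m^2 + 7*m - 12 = (m - 1)*(m^3 - 6*m^2 + 5*m + 12) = (m - 3)*(m - 1)*(m^2 - 3*m - 4) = (m - 3)*(m - 1)*(m + 1)*(m - 4)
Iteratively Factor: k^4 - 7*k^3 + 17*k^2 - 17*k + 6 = (k - 1)*(k^3 - 6*k^2 + 11*k - 6) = (k - 1)^2*(k^2 - 5*k + 6) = (k - 3)*(k - 1)^2*(k - 2)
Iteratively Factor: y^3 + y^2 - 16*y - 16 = (y - 4)*(y^2 + 5*y + 4) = (y - 4)*(y + 1)*(y + 4)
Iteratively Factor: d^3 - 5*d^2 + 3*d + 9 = (d - 3)*(d^2 - 2*d - 3) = (d - 3)^2*(d + 1)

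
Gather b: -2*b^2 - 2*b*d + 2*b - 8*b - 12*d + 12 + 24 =-2*b^2 + b*(-2*d - 6) - 12*d + 36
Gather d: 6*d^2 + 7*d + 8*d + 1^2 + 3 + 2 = 6*d^2 + 15*d + 6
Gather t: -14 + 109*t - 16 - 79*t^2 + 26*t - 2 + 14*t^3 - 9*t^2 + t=14*t^3 - 88*t^2 + 136*t - 32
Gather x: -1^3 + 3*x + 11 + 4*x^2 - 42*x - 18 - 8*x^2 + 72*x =-4*x^2 + 33*x - 8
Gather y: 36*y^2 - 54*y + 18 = 36*y^2 - 54*y + 18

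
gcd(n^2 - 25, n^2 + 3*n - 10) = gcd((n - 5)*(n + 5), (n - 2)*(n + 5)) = n + 5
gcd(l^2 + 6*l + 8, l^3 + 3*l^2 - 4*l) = l + 4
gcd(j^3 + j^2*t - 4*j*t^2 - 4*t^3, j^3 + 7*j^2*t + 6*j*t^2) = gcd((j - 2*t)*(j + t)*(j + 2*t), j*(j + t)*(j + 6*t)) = j + t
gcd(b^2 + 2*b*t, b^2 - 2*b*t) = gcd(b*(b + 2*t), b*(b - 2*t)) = b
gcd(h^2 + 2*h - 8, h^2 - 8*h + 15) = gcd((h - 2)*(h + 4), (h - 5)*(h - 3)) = 1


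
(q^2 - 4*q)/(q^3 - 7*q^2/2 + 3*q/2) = 2*(q - 4)/(2*q^2 - 7*q + 3)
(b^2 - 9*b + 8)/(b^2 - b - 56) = (b - 1)/(b + 7)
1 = 1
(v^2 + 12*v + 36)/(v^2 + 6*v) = (v + 6)/v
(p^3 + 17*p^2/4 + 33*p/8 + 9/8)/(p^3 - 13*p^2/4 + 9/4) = (2*p^2 + 7*p + 3)/(2*(p^2 - 4*p + 3))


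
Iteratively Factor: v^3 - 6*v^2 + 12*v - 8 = (v - 2)*(v^2 - 4*v + 4) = (v - 2)^2*(v - 2)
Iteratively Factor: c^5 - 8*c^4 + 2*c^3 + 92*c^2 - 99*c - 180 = (c - 5)*(c^4 - 3*c^3 - 13*c^2 + 27*c + 36) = (c - 5)*(c - 4)*(c^3 + c^2 - 9*c - 9) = (c - 5)*(c - 4)*(c + 1)*(c^2 - 9) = (c - 5)*(c - 4)*(c + 1)*(c + 3)*(c - 3)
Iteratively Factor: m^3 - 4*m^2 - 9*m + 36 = (m - 3)*(m^2 - m - 12) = (m - 3)*(m + 3)*(m - 4)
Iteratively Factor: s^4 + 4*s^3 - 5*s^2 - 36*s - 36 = (s - 3)*(s^3 + 7*s^2 + 16*s + 12) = (s - 3)*(s + 2)*(s^2 + 5*s + 6) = (s - 3)*(s + 2)*(s + 3)*(s + 2)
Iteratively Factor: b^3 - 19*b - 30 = (b + 3)*(b^2 - 3*b - 10) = (b - 5)*(b + 3)*(b + 2)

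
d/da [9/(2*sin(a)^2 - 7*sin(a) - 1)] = 9*(7 - 4*sin(a))*cos(a)/(7*sin(a) + cos(2*a))^2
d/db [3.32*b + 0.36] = 3.32000000000000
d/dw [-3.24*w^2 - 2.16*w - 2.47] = -6.48*w - 2.16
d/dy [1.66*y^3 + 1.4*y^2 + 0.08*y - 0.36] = 4.98*y^2 + 2.8*y + 0.08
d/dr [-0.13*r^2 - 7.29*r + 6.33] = -0.26*r - 7.29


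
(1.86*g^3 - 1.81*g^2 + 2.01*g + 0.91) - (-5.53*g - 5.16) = 1.86*g^3 - 1.81*g^2 + 7.54*g + 6.07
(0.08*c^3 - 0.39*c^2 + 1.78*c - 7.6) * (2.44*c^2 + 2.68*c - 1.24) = 0.1952*c^5 - 0.7372*c^4 + 3.1988*c^3 - 13.29*c^2 - 22.5752*c + 9.424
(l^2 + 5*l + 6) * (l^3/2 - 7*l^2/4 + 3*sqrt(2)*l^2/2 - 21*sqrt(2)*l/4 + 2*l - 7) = l^5/2 + 3*l^4/4 + 3*sqrt(2)*l^4/2 - 15*l^3/4 + 9*sqrt(2)*l^3/4 - 69*sqrt(2)*l^2/4 - 15*l^2/2 - 63*sqrt(2)*l/2 - 23*l - 42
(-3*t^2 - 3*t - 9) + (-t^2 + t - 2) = -4*t^2 - 2*t - 11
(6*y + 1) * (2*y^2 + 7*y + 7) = 12*y^3 + 44*y^2 + 49*y + 7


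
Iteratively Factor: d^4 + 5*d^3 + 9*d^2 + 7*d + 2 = (d + 1)*(d^3 + 4*d^2 + 5*d + 2) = (d + 1)^2*(d^2 + 3*d + 2) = (d + 1)^3*(d + 2)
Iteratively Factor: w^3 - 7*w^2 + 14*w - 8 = (w - 1)*(w^2 - 6*w + 8) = (w - 2)*(w - 1)*(w - 4)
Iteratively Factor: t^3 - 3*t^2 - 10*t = (t)*(t^2 - 3*t - 10) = t*(t - 5)*(t + 2)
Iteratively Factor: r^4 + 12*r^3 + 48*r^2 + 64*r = (r)*(r^3 + 12*r^2 + 48*r + 64) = r*(r + 4)*(r^2 + 8*r + 16) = r*(r + 4)^2*(r + 4)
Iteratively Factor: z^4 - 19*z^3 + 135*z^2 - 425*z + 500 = (z - 4)*(z^3 - 15*z^2 + 75*z - 125) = (z - 5)*(z - 4)*(z^2 - 10*z + 25) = (z - 5)^2*(z - 4)*(z - 5)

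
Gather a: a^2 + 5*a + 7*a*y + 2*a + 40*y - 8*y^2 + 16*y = a^2 + a*(7*y + 7) - 8*y^2 + 56*y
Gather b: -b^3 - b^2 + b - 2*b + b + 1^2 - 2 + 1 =-b^3 - b^2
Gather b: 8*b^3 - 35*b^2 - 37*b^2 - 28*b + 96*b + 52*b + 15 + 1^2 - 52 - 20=8*b^3 - 72*b^2 + 120*b - 56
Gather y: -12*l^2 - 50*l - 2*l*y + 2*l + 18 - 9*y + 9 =-12*l^2 - 48*l + y*(-2*l - 9) + 27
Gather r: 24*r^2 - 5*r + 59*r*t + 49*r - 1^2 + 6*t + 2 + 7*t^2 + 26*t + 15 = 24*r^2 + r*(59*t + 44) + 7*t^2 + 32*t + 16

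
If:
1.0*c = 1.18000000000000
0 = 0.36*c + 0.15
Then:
No Solution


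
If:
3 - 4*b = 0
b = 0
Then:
No Solution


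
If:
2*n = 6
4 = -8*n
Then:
No Solution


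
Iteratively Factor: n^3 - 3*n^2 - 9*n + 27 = (n - 3)*(n^2 - 9) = (n - 3)*(n + 3)*(n - 3)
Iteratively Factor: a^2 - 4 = (a + 2)*(a - 2)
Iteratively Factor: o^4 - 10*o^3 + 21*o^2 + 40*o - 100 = (o - 5)*(o^3 - 5*o^2 - 4*o + 20) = (o - 5)*(o - 2)*(o^2 - 3*o - 10) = (o - 5)^2*(o - 2)*(o + 2)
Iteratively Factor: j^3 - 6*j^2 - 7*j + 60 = (j - 5)*(j^2 - j - 12) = (j - 5)*(j - 4)*(j + 3)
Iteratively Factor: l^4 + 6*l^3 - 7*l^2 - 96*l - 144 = (l + 3)*(l^3 + 3*l^2 - 16*l - 48) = (l - 4)*(l + 3)*(l^2 + 7*l + 12) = (l - 4)*(l + 3)^2*(l + 4)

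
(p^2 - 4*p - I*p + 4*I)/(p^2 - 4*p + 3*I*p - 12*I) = (p - I)/(p + 3*I)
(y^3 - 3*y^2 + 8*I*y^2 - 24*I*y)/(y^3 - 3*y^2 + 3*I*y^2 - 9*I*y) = (y + 8*I)/(y + 3*I)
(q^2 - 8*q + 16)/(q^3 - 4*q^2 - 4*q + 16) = (q - 4)/(q^2 - 4)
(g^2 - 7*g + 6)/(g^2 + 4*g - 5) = (g - 6)/(g + 5)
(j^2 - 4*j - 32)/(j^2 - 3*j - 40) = (j + 4)/(j + 5)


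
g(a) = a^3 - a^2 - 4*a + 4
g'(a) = 3*a^2 - 2*a - 4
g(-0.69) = 5.96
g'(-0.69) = -1.19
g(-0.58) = 5.79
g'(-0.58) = -1.83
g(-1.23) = 5.55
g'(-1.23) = 3.00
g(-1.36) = 5.07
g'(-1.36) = 4.27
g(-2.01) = -0.12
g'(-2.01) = 12.14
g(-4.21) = -71.50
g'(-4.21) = 57.59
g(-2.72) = -12.64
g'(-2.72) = 23.64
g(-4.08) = -64.24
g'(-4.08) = 54.10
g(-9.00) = -770.00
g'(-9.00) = 257.00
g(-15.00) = -3536.00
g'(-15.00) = 701.00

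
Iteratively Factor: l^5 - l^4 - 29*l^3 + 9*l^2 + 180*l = (l + 4)*(l^4 - 5*l^3 - 9*l^2 + 45*l) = (l - 5)*(l + 4)*(l^3 - 9*l) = (l - 5)*(l + 3)*(l + 4)*(l^2 - 3*l) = l*(l - 5)*(l + 3)*(l + 4)*(l - 3)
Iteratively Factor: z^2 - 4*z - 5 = (z + 1)*(z - 5)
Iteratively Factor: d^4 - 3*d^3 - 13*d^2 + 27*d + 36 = (d - 3)*(d^3 - 13*d - 12) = (d - 4)*(d - 3)*(d^2 + 4*d + 3) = (d - 4)*(d - 3)*(d + 3)*(d + 1)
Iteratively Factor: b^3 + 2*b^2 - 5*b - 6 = (b - 2)*(b^2 + 4*b + 3) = (b - 2)*(b + 1)*(b + 3)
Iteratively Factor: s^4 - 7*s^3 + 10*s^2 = (s - 2)*(s^3 - 5*s^2) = s*(s - 2)*(s^2 - 5*s) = s*(s - 5)*(s - 2)*(s)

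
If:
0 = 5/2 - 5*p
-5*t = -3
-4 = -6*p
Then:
No Solution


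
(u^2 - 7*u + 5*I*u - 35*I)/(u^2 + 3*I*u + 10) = (u - 7)/(u - 2*I)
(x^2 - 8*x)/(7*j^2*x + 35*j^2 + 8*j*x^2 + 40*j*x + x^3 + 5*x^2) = x*(x - 8)/(7*j^2*x + 35*j^2 + 8*j*x^2 + 40*j*x + x^3 + 5*x^2)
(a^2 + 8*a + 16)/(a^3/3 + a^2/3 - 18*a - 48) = 3*(a^2 + 8*a + 16)/(a^3 + a^2 - 54*a - 144)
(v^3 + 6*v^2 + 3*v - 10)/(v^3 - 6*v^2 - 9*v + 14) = (v + 5)/(v - 7)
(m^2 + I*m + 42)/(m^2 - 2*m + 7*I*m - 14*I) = (m - 6*I)/(m - 2)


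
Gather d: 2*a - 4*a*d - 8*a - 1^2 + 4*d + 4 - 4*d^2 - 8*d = -6*a - 4*d^2 + d*(-4*a - 4) + 3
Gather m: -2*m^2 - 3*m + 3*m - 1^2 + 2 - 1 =-2*m^2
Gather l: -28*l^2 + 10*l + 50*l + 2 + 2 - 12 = -28*l^2 + 60*l - 8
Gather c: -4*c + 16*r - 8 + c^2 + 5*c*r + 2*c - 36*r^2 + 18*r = c^2 + c*(5*r - 2) - 36*r^2 + 34*r - 8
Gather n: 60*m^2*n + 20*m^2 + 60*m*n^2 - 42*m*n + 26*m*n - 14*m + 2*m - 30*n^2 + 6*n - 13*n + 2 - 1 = 20*m^2 - 12*m + n^2*(60*m - 30) + n*(60*m^2 - 16*m - 7) + 1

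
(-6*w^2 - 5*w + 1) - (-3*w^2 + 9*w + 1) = -3*w^2 - 14*w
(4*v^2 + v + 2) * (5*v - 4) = 20*v^3 - 11*v^2 + 6*v - 8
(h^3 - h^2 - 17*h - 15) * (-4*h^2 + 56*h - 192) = -4*h^5 + 60*h^4 - 180*h^3 - 700*h^2 + 2424*h + 2880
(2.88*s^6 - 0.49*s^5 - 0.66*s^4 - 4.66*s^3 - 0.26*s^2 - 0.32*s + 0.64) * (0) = 0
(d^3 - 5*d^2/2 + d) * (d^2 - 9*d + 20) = d^5 - 23*d^4/2 + 87*d^3/2 - 59*d^2 + 20*d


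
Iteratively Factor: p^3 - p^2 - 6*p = (p)*(p^2 - p - 6) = p*(p - 3)*(p + 2)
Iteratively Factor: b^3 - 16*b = (b - 4)*(b^2 + 4*b) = b*(b - 4)*(b + 4)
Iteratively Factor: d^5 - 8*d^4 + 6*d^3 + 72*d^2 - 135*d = (d - 5)*(d^4 - 3*d^3 - 9*d^2 + 27*d) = d*(d - 5)*(d^3 - 3*d^2 - 9*d + 27) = d*(d - 5)*(d + 3)*(d^2 - 6*d + 9) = d*(d - 5)*(d - 3)*(d + 3)*(d - 3)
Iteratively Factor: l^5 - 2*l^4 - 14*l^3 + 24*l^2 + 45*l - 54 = (l + 3)*(l^4 - 5*l^3 + l^2 + 21*l - 18) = (l - 1)*(l + 3)*(l^3 - 4*l^2 - 3*l + 18) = (l - 3)*(l - 1)*(l + 3)*(l^2 - l - 6) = (l - 3)*(l - 1)*(l + 2)*(l + 3)*(l - 3)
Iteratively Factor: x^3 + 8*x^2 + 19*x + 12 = (x + 4)*(x^2 + 4*x + 3) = (x + 1)*(x + 4)*(x + 3)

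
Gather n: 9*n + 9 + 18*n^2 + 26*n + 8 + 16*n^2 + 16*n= 34*n^2 + 51*n + 17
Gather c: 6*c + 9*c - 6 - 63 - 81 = 15*c - 150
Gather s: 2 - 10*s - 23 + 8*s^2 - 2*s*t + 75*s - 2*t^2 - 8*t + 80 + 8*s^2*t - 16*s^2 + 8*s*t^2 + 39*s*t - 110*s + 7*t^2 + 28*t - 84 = s^2*(8*t - 8) + s*(8*t^2 + 37*t - 45) + 5*t^2 + 20*t - 25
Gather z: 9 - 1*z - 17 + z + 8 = 0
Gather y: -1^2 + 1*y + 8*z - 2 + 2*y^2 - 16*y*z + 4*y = 2*y^2 + y*(5 - 16*z) + 8*z - 3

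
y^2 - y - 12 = (y - 4)*(y + 3)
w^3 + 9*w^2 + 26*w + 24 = (w + 2)*(w + 3)*(w + 4)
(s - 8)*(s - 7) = s^2 - 15*s + 56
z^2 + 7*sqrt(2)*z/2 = z*(z + 7*sqrt(2)/2)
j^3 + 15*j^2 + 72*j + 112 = (j + 4)^2*(j + 7)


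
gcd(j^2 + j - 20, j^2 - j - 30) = j + 5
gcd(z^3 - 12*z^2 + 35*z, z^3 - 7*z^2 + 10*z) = z^2 - 5*z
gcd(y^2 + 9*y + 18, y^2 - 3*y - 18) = y + 3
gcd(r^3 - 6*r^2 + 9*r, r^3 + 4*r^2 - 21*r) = r^2 - 3*r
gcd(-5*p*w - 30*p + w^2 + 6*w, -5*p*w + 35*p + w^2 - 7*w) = 5*p - w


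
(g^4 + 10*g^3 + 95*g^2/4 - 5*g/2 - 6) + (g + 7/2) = g^4 + 10*g^3 + 95*g^2/4 - 3*g/2 - 5/2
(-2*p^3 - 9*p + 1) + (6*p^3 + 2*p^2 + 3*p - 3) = 4*p^3 + 2*p^2 - 6*p - 2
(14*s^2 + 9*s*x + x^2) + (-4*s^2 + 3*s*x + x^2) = 10*s^2 + 12*s*x + 2*x^2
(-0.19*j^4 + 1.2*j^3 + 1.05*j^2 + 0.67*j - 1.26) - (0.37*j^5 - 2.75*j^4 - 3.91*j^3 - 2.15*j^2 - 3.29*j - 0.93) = -0.37*j^5 + 2.56*j^4 + 5.11*j^3 + 3.2*j^2 + 3.96*j - 0.33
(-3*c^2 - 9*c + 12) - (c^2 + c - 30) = -4*c^2 - 10*c + 42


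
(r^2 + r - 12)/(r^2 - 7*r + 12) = (r + 4)/(r - 4)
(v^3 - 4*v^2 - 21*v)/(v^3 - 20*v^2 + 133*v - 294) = v*(v + 3)/(v^2 - 13*v + 42)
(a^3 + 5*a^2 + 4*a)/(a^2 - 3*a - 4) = a*(a + 4)/(a - 4)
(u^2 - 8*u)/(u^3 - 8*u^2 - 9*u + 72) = u/(u^2 - 9)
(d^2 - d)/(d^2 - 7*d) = (d - 1)/(d - 7)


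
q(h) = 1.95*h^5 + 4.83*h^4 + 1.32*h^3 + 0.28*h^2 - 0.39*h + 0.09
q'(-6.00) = 8601.69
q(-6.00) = -9176.13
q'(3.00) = 1348.32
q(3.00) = 902.16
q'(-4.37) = 2016.21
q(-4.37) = -1449.28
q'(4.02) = 3867.27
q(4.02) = 3397.42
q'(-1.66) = -4.75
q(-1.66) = 7.57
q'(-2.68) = 157.64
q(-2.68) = -42.69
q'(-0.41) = -1.01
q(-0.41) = 0.32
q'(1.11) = 46.33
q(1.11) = 12.43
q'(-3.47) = 651.71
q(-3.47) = -331.10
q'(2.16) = 426.23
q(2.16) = 210.68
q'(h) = 9.75*h^4 + 19.32*h^3 + 3.96*h^2 + 0.56*h - 0.39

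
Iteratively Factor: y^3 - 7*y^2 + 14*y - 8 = (y - 2)*(y^2 - 5*y + 4) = (y - 2)*(y - 1)*(y - 4)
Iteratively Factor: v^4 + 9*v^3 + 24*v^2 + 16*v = (v + 1)*(v^3 + 8*v^2 + 16*v) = (v + 1)*(v + 4)*(v^2 + 4*v) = v*(v + 1)*(v + 4)*(v + 4)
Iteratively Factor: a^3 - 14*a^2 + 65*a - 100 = (a - 5)*(a^2 - 9*a + 20) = (a - 5)^2*(a - 4)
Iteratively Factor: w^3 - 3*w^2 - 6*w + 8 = (w - 4)*(w^2 + w - 2) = (w - 4)*(w - 1)*(w + 2)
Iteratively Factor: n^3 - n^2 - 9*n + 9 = (n - 3)*(n^2 + 2*n - 3) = (n - 3)*(n + 3)*(n - 1)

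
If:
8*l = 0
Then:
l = 0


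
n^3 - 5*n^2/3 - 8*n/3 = n*(n - 8/3)*(n + 1)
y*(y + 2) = y^2 + 2*y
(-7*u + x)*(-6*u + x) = 42*u^2 - 13*u*x + x^2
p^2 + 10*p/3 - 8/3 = (p - 2/3)*(p + 4)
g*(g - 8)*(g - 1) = g^3 - 9*g^2 + 8*g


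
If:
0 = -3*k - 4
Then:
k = -4/3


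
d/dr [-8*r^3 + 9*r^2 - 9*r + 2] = -24*r^2 + 18*r - 9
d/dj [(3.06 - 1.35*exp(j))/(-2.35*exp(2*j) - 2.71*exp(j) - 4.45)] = (-3.1725*exp(2*j) + 14.382*exp(j) + 14.3001)*exp(j)/(5.5225*exp(4*j) + 12.737*exp(3*j) + 28.2591*exp(2*j) + 24.119*exp(j) + 19.8025)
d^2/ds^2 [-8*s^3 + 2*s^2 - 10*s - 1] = 4 - 48*s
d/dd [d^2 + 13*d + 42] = 2*d + 13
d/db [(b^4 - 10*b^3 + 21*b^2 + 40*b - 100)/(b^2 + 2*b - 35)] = 2*(b^3 + 8*b^2 - 35*b - 24)/(b^2 + 14*b + 49)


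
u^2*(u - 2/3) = u^3 - 2*u^2/3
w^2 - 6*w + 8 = (w - 4)*(w - 2)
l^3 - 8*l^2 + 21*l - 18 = (l - 3)^2*(l - 2)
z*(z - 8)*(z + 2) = z^3 - 6*z^2 - 16*z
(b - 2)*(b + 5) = b^2 + 3*b - 10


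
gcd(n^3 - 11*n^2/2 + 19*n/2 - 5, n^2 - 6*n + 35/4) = n - 5/2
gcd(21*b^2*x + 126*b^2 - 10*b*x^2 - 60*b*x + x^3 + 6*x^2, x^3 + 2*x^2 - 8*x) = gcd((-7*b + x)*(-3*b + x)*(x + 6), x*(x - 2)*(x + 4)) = 1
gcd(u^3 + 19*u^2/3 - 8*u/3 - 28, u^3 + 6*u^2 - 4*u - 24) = u^2 + 4*u - 12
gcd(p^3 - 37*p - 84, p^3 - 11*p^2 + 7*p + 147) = p^2 - 4*p - 21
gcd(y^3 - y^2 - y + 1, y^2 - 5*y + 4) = y - 1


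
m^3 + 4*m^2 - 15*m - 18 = (m - 3)*(m + 1)*(m + 6)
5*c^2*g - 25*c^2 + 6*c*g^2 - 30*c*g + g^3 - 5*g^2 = (c + g)*(5*c + g)*(g - 5)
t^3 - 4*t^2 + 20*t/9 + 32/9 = (t - 8/3)*(t - 2)*(t + 2/3)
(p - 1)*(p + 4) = p^2 + 3*p - 4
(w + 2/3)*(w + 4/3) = w^2 + 2*w + 8/9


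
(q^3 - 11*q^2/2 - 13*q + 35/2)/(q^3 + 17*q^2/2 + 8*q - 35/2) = (q - 7)/(q + 7)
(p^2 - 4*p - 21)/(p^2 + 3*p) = (p - 7)/p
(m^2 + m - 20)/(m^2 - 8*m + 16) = (m + 5)/(m - 4)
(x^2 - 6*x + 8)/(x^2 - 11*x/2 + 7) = 2*(x - 4)/(2*x - 7)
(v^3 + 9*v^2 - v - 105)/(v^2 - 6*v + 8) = (v^3 + 9*v^2 - v - 105)/(v^2 - 6*v + 8)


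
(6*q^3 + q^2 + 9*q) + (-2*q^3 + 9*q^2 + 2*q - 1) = 4*q^3 + 10*q^2 + 11*q - 1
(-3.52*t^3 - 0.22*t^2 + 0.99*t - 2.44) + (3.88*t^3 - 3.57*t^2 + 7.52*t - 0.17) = 0.36*t^3 - 3.79*t^2 + 8.51*t - 2.61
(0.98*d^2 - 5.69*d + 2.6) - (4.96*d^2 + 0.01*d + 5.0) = -3.98*d^2 - 5.7*d - 2.4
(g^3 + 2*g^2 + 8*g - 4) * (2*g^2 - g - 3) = 2*g^5 + 3*g^4 + 11*g^3 - 22*g^2 - 20*g + 12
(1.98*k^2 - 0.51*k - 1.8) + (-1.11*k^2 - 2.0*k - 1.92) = 0.87*k^2 - 2.51*k - 3.72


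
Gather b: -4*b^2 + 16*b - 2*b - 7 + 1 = -4*b^2 + 14*b - 6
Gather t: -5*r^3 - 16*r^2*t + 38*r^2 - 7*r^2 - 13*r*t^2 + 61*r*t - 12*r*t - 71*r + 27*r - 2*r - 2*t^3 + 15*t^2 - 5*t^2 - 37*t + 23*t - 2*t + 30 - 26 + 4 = -5*r^3 + 31*r^2 - 46*r - 2*t^3 + t^2*(10 - 13*r) + t*(-16*r^2 + 49*r - 16) + 8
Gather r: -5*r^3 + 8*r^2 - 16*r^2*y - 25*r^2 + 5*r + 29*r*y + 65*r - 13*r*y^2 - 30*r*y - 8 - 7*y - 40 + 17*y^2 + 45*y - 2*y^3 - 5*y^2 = -5*r^3 + r^2*(-16*y - 17) + r*(-13*y^2 - y + 70) - 2*y^3 + 12*y^2 + 38*y - 48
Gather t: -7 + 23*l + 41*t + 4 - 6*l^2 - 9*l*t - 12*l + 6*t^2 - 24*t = -6*l^2 + 11*l + 6*t^2 + t*(17 - 9*l) - 3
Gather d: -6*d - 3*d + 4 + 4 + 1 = 9 - 9*d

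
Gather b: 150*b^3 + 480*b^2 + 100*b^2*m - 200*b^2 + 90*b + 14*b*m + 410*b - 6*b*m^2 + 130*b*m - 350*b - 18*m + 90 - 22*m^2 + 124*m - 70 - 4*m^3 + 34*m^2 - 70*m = 150*b^3 + b^2*(100*m + 280) + b*(-6*m^2 + 144*m + 150) - 4*m^3 + 12*m^2 + 36*m + 20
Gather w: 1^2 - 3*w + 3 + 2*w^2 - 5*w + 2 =2*w^2 - 8*w + 6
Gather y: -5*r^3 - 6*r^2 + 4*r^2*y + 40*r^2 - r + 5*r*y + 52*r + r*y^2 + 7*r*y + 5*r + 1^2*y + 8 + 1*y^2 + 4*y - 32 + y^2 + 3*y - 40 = -5*r^3 + 34*r^2 + 56*r + y^2*(r + 2) + y*(4*r^2 + 12*r + 8) - 64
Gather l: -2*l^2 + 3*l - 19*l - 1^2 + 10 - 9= -2*l^2 - 16*l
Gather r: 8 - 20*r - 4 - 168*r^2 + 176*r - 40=-168*r^2 + 156*r - 36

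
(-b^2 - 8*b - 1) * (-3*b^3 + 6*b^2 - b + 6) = 3*b^5 + 18*b^4 - 44*b^3 - 4*b^2 - 47*b - 6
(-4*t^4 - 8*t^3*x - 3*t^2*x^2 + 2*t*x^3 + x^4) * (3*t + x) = -12*t^5 - 28*t^4*x - 17*t^3*x^2 + 3*t^2*x^3 + 5*t*x^4 + x^5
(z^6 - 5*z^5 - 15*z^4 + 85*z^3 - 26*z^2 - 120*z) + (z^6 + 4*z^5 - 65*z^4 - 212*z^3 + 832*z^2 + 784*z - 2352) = 2*z^6 - z^5 - 80*z^4 - 127*z^3 + 806*z^2 + 664*z - 2352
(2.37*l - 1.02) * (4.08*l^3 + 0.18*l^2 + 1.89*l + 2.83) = 9.6696*l^4 - 3.735*l^3 + 4.2957*l^2 + 4.7793*l - 2.8866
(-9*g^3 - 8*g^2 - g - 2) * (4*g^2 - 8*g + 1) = -36*g^5 + 40*g^4 + 51*g^3 - 8*g^2 + 15*g - 2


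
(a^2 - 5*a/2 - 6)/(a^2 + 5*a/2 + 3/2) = (a - 4)/(a + 1)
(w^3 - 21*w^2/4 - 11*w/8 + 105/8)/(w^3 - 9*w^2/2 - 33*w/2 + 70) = (8*w^2 - 2*w - 21)/(4*(2*w^2 + w - 28))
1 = 1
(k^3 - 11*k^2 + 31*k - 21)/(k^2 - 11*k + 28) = (k^2 - 4*k + 3)/(k - 4)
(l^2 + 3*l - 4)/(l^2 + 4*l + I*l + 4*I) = (l - 1)/(l + I)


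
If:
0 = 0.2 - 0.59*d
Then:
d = 0.34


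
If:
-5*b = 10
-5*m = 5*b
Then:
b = -2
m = 2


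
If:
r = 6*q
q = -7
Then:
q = -7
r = -42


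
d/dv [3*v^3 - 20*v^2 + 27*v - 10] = 9*v^2 - 40*v + 27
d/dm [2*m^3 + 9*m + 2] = 6*m^2 + 9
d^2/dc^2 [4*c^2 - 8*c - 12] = 8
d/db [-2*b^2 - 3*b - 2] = -4*b - 3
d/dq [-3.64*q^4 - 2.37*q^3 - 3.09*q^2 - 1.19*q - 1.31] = -14.56*q^3 - 7.11*q^2 - 6.18*q - 1.19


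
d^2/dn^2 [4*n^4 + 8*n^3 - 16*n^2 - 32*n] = 48*n^2 + 48*n - 32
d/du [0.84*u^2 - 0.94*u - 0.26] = 1.68*u - 0.94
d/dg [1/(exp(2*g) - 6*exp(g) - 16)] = 2*(3 - exp(g))*exp(g)/(-exp(2*g) + 6*exp(g) + 16)^2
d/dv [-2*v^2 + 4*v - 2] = 4 - 4*v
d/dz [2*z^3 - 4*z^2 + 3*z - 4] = 6*z^2 - 8*z + 3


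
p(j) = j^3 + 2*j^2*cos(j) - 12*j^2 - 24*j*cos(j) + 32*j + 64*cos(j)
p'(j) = -2*j^2*sin(j) + 3*j^2 + 24*j*sin(j) + 4*j*cos(j) - 24*j - 64*sin(j) - 24*cos(j) + 32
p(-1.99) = -167.80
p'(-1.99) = 213.97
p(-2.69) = -321.07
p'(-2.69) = 211.96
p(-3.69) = -485.14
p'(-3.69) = 100.75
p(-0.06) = 63.37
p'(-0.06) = 13.18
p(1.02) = 42.99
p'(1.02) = -35.23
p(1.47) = 27.61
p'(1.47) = -31.49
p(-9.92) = -2913.47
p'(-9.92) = 384.24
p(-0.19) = 60.88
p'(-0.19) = 25.32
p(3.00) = 5.10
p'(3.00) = -2.53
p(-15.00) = -7218.97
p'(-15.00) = 1699.17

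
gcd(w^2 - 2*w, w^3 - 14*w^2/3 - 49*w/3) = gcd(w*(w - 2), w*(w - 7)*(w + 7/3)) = w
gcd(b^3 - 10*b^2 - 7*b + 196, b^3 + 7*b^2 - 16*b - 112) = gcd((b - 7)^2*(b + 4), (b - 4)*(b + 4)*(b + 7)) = b + 4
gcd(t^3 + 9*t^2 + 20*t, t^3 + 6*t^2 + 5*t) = t^2 + 5*t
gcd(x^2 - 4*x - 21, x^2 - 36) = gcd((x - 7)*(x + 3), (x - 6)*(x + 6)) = 1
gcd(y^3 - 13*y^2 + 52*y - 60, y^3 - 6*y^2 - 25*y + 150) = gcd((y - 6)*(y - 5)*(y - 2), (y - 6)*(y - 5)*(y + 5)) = y^2 - 11*y + 30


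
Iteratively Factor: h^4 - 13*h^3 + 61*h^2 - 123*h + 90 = (h - 5)*(h^3 - 8*h^2 + 21*h - 18) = (h - 5)*(h - 2)*(h^2 - 6*h + 9) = (h - 5)*(h - 3)*(h - 2)*(h - 3)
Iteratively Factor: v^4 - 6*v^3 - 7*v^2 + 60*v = (v + 3)*(v^3 - 9*v^2 + 20*v) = (v - 5)*(v + 3)*(v^2 - 4*v) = (v - 5)*(v - 4)*(v + 3)*(v)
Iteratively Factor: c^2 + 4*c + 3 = (c + 3)*(c + 1)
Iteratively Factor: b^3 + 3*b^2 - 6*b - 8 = (b + 1)*(b^2 + 2*b - 8) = (b + 1)*(b + 4)*(b - 2)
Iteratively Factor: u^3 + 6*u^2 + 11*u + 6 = (u + 1)*(u^2 + 5*u + 6) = (u + 1)*(u + 2)*(u + 3)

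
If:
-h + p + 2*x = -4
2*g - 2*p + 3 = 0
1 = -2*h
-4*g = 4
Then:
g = -1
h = -1/2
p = 1/2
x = -5/2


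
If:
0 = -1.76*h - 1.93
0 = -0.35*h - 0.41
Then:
No Solution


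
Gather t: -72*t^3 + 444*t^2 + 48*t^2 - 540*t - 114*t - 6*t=-72*t^3 + 492*t^2 - 660*t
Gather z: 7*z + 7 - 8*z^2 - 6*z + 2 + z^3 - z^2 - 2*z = z^3 - 9*z^2 - z + 9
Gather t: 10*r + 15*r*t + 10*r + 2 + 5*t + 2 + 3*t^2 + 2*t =20*r + 3*t^2 + t*(15*r + 7) + 4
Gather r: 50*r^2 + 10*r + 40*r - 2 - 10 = 50*r^2 + 50*r - 12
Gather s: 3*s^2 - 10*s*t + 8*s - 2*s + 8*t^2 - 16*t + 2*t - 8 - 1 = 3*s^2 + s*(6 - 10*t) + 8*t^2 - 14*t - 9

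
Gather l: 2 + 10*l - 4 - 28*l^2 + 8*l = -28*l^2 + 18*l - 2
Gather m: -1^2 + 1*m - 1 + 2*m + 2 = 3*m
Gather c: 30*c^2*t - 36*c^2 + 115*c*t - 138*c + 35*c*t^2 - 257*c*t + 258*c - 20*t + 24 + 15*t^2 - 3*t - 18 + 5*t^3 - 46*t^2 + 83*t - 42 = c^2*(30*t - 36) + c*(35*t^2 - 142*t + 120) + 5*t^3 - 31*t^2 + 60*t - 36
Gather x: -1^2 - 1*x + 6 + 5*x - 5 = 4*x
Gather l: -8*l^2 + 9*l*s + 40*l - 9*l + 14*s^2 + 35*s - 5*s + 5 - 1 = -8*l^2 + l*(9*s + 31) + 14*s^2 + 30*s + 4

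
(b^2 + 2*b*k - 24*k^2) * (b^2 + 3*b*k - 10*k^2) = b^4 + 5*b^3*k - 28*b^2*k^2 - 92*b*k^3 + 240*k^4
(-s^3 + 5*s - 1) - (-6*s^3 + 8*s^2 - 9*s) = 5*s^3 - 8*s^2 + 14*s - 1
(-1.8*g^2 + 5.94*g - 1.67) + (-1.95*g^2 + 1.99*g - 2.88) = -3.75*g^2 + 7.93*g - 4.55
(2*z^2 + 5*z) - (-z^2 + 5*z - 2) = 3*z^2 + 2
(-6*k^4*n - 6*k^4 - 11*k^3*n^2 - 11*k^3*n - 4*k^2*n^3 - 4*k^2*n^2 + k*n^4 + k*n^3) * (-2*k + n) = 12*k^5*n + 12*k^5 + 16*k^4*n^2 + 16*k^4*n - 3*k^3*n^3 - 3*k^3*n^2 - 6*k^2*n^4 - 6*k^2*n^3 + k*n^5 + k*n^4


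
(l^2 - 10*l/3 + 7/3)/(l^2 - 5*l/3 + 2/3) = (3*l - 7)/(3*l - 2)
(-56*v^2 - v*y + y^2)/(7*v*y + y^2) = (-8*v + y)/y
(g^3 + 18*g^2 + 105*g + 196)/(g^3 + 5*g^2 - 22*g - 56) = (g^2 + 11*g + 28)/(g^2 - 2*g - 8)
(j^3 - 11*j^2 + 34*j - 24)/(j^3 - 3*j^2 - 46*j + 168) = (j - 1)/(j + 7)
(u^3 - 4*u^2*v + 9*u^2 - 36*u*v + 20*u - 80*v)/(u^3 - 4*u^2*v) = 1 + 9/u + 20/u^2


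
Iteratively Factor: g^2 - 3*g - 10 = (g + 2)*(g - 5)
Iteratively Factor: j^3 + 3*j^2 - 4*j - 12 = (j - 2)*(j^2 + 5*j + 6) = (j - 2)*(j + 2)*(j + 3)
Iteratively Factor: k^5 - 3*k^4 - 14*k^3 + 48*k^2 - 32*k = (k + 4)*(k^4 - 7*k^3 + 14*k^2 - 8*k) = (k - 1)*(k + 4)*(k^3 - 6*k^2 + 8*k) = (k - 2)*(k - 1)*(k + 4)*(k^2 - 4*k) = k*(k - 2)*(k - 1)*(k + 4)*(k - 4)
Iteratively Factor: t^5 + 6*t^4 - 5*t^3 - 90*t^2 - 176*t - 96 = (t - 4)*(t^4 + 10*t^3 + 35*t^2 + 50*t + 24) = (t - 4)*(t + 3)*(t^3 + 7*t^2 + 14*t + 8) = (t - 4)*(t + 3)*(t + 4)*(t^2 + 3*t + 2) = (t - 4)*(t + 1)*(t + 3)*(t + 4)*(t + 2)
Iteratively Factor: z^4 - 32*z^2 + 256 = (z + 4)*(z^3 - 4*z^2 - 16*z + 64) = (z - 4)*(z + 4)*(z^2 - 16) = (z - 4)^2*(z + 4)*(z + 4)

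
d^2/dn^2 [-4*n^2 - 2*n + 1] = -8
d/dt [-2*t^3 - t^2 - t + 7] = -6*t^2 - 2*t - 1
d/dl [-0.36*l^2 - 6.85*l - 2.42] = -0.72*l - 6.85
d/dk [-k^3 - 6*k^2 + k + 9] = -3*k^2 - 12*k + 1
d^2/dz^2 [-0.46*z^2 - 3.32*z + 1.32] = -0.920000000000000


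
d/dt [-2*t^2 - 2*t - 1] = -4*t - 2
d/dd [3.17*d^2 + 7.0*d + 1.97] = 6.34*d + 7.0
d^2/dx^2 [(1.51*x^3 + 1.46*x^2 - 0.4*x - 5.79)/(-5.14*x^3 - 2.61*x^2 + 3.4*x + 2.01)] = (-36.6307239999999*x^6 - 94.92552*x^5 + 1527.53604*x^4 + 974.392818*x^3 - 428.745042*x^2 + 26.6174099999999*x + 177.350346)/(135.796744*x^9 + 206.865468*x^8 - 164.437338*x^7 - 415.204767*x^6 - 53.017944*x^5 + 260.198397*x^4 + 130.014782*x^3 - 38.072817*x^2 - 41.20902*x - 8.120601)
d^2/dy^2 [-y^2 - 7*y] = -2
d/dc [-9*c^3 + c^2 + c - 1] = -27*c^2 + 2*c + 1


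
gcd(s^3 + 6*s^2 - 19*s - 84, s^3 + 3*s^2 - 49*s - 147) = s^2 + 10*s + 21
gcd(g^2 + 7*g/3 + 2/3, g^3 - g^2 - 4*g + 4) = g + 2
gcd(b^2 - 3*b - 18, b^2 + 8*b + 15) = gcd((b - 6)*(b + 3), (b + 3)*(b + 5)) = b + 3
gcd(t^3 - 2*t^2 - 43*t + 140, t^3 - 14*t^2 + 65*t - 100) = t^2 - 9*t + 20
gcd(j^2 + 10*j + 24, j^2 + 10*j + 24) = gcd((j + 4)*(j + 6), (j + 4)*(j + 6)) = j^2 + 10*j + 24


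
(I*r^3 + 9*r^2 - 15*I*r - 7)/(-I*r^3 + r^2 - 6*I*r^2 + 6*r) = (-r^3 + 9*I*r^2 + 15*r - 7*I)/(r*(r^2 + r*(6 + I) + 6*I))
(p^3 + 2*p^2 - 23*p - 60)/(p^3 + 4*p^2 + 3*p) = (p^2 - p - 20)/(p*(p + 1))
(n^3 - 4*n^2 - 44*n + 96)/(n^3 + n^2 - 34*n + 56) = (n^2 - 2*n - 48)/(n^2 + 3*n - 28)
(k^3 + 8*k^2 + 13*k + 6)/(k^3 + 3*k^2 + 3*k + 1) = (k + 6)/(k + 1)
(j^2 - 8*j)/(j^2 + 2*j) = (j - 8)/(j + 2)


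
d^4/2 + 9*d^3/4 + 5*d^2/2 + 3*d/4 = d*(d/2 + 1/2)*(d + 1/2)*(d + 3)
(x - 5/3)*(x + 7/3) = x^2 + 2*x/3 - 35/9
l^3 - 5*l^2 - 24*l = l*(l - 8)*(l + 3)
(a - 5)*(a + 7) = a^2 + 2*a - 35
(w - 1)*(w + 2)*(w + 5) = w^3 + 6*w^2 + 3*w - 10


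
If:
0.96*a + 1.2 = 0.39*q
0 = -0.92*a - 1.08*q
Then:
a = -0.93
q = 0.79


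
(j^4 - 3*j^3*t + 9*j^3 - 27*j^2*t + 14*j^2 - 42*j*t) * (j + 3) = j^5 - 3*j^4*t + 12*j^4 - 36*j^3*t + 41*j^3 - 123*j^2*t + 42*j^2 - 126*j*t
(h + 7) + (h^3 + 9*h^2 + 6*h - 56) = h^3 + 9*h^2 + 7*h - 49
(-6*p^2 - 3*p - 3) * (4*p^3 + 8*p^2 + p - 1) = -24*p^5 - 60*p^4 - 42*p^3 - 21*p^2 + 3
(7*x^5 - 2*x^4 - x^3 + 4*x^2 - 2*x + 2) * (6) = 42*x^5 - 12*x^4 - 6*x^3 + 24*x^2 - 12*x + 12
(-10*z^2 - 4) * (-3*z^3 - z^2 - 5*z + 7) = 30*z^5 + 10*z^4 + 62*z^3 - 66*z^2 + 20*z - 28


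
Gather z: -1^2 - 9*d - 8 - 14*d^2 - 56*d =-14*d^2 - 65*d - 9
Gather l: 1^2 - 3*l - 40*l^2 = -40*l^2 - 3*l + 1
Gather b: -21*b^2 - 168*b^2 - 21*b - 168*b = -189*b^2 - 189*b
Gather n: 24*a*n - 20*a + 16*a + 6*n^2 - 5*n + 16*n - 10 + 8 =-4*a + 6*n^2 + n*(24*a + 11) - 2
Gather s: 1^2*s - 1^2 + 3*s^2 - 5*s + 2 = 3*s^2 - 4*s + 1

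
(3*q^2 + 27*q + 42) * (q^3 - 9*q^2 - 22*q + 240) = 3*q^5 - 267*q^3 - 252*q^2 + 5556*q + 10080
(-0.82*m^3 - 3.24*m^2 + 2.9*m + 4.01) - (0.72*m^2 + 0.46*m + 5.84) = -0.82*m^3 - 3.96*m^2 + 2.44*m - 1.83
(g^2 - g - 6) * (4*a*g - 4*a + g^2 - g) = 4*a*g^3 - 8*a*g^2 - 20*a*g + 24*a + g^4 - 2*g^3 - 5*g^2 + 6*g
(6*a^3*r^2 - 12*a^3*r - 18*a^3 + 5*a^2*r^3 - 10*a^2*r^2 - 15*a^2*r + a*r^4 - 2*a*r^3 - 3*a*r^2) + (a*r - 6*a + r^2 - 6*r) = 6*a^3*r^2 - 12*a^3*r - 18*a^3 + 5*a^2*r^3 - 10*a^2*r^2 - 15*a^2*r + a*r^4 - 2*a*r^3 - 3*a*r^2 + a*r - 6*a + r^2 - 6*r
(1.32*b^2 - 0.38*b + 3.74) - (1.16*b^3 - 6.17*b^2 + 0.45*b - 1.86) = -1.16*b^3 + 7.49*b^2 - 0.83*b + 5.6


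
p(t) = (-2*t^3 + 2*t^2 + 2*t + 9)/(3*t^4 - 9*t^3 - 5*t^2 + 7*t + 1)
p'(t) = (-6*t^2 + 4*t + 2)/(3*t^4 - 9*t^3 - 5*t^2 + 7*t + 1) + (-12*t^3 + 27*t^2 + 10*t - 7)*(-2*t^3 + 2*t^2 + 2*t + 9)/(3*t^4 - 9*t^3 - 5*t^2 + 7*t + 1)^2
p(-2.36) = 0.25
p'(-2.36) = 0.17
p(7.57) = -0.13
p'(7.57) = 0.03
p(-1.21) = 1.72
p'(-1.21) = 7.93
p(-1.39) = 0.91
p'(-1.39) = 2.51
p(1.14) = -1.89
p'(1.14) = 7.30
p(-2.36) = 0.25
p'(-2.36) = 0.17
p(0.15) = 4.89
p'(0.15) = -11.35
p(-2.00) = 0.33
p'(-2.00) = 0.33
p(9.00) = -0.10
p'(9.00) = 0.02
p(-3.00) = 0.18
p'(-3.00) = 0.07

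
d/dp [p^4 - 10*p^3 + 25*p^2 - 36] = 2*p*(2*p^2 - 15*p + 25)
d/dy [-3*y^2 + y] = 1 - 6*y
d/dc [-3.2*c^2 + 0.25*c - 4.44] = 0.25 - 6.4*c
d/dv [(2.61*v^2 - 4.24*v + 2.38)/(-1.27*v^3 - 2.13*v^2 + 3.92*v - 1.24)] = (3.3147*v^4 - 10.7696*v^3 + 10.2678*v^2 + 3.666*v - 4.072)/(1.6129*v^6 + 5.4102*v^5 - 5.4199*v^4 - 13.5496*v^3 + 20.6488*v^2 - 9.7216*v + 1.5376)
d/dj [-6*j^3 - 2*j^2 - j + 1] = -18*j^2 - 4*j - 1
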